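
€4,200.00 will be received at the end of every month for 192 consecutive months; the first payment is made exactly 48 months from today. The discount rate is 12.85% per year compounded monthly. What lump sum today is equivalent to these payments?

Ordinary annuity of 192 payments, first payment at period 48.
Periodic rate r = 0.1285/12 per month; n is counted in months.
The ordinary-annuity PV formula values the stream one period before the first payment (period 47); discount that back 47 periods:
PV₀ = 4,200 × [1 − (1+r)^−192] / r × (1+r)^−47 = €206,988.24

€206,988.24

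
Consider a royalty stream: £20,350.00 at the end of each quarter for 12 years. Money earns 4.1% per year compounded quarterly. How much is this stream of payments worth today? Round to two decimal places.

This is an ordinary annuity: 48 payments of £20,350.00 at the end of each quarter.
Periodic rate r = 0.041/4 per quarter; n is counted in quarters.
PV = PMT × [(1 − (1+r)^−n)/r] = 20,350 × [1 − (1+r)^−48] / r = £768,464.68

£768,464.68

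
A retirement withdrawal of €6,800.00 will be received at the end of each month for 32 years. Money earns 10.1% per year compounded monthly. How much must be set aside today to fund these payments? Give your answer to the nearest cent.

This is an ordinary annuity: 384 payments of €6,800.00 at the end of each month.
Periodic rate r = 0.101/12 per month; n is counted in months.
PV = PMT × [(1 − (1+r)^−n)/r] = 6,800 × [1 − (1+r)^−384] / r = €775,590.99

€775,590.99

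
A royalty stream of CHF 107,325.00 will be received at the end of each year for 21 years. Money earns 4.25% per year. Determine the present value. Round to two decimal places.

This is an ordinary annuity: 21 payments of CHF 107,325.00 at the end of each year.
Periodic rate r = 0.0425 per year.
PV = PMT × [(1 − (1+r)^−n)/r] = 107,325 × [1 − (1+r)^−21] / r = CHF 1,471,599.82

CHF 1,471,599.82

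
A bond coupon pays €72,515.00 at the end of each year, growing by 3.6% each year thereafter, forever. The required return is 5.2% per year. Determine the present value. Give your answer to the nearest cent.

€4,532,187.50

Periodic rate r = 0.052 per year.
Growing perpetuity (Gordon): PV = PMT₁ / (r − g) = 72,515 / (r − 0.036) = €4,532,187.50.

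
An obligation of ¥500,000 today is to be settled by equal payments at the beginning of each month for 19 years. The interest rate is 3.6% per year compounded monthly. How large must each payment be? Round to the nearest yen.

Level annuity due; solve PV = PMT × [(1 − (1+r)^−n)/r] × (1+r) for PMT.
Periodic rate r = 0.036/12 per month; n is counted in months.
With n = 228: PMT = 500,000 / ([(1 − (1+r)^−n)/r] × (1+r)) = ¥3,022

¥3,022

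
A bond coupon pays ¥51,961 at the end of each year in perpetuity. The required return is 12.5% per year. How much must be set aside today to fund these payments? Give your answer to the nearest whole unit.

Periodic rate r = 0.125 per year.
Level perpetuity: PV = PMT / r = 51,961 / (0.125) = ¥415,688.

¥415,688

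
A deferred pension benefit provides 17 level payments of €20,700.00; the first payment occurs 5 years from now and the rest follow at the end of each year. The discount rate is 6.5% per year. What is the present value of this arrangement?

Ordinary annuity of 17 payments, first payment at period 5.
Periodic rate r = 0.065 per year.
The ordinary-annuity PV formula values the stream one period before the first payment (period 4); discount that back 4 periods:
PV₀ = 20,700 × [1 − (1+r)^−17] / r × (1+r)^−4 = €162,685.12

€162,685.12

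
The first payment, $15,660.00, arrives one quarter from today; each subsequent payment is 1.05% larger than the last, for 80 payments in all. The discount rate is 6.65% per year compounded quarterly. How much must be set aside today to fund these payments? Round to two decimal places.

$980,110.20

Periodic rate r = 0.0665/4 per quarter; n is counted in quarters.
Growing ordinary annuity: PV = PMT₁ × [1 − ((1+g)/(1+r))^n] / (r − g) = 15,660 × [1 − ((1+0.0105)/(1+r))^80] / (r − 0.0105) = $980,110.20.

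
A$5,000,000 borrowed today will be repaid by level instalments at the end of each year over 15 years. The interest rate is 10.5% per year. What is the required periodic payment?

Level ordinary annuity; solve PV = PMT × [(1 − (1+r)^−n)/r] for PMT.
Periodic rate r = 0.105 per year.
With n = 15: PMT = 5,000,000 / ([(1 − (1+r)^−n)/r]) = A$676,240.01

A$676,240.01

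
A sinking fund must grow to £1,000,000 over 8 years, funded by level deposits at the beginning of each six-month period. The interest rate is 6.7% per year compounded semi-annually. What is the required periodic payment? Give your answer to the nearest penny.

£46,691.99

Level annuity due; solve FV = PMT × [((1+r)^n − 1)/r] × (1+r) for PMT.
Periodic rate r = 0.067/2 per half-year; n is counted in half-years.
With n = 16: PMT = 1,000,000 / ([((1+r)^n − 1)/r] × (1+r)) = £46,691.99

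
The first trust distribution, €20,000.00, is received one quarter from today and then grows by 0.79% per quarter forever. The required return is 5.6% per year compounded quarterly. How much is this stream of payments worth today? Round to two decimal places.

€3,278,688.52

Periodic rate r = 0.056/4 per quarter.
Growing perpetuity (Gordon): PV = PMT₁ / (r − g) = 20,000 / (r − 0.0079) = €3,278,688.52.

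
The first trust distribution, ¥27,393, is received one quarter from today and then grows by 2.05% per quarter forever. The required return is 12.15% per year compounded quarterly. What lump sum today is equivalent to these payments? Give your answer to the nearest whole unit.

Periodic rate r = 0.1215/4 per quarter.
Growing perpetuity (Gordon): PV = PMT₁ / (r − g) = 27,393 / (r − 0.0205) = ¥2,773,975.

¥2,773,975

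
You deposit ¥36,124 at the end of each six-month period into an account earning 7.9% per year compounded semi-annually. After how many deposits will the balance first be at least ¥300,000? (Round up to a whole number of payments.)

8 payments

Periodic rate r = 0.079/2 per half-year; n is counted in half-years.
Ordinary annuity FV: 300,000 = 36,124 × [((1+r)^n − 1)/r].
(1+r)^n = 1 + 300,000 × r / 36,124, so n = ln(1 + 300,000·r/36,124) / ln(1+r) = 7.32.
Round up to a whole number of payments: n = 8.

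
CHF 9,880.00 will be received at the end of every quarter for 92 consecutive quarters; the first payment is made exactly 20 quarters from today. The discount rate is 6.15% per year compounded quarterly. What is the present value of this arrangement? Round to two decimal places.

Ordinary annuity of 92 payments, first payment at period 20.
Periodic rate r = 0.0615/4 per quarter; n is counted in quarters.
The ordinary-annuity PV formula values the stream one period before the first payment (period 19); discount that back 19 periods:
PV₀ = 9,880 × [1 − (1+r)^−92] / r × (1+r)^−19 = CHF 362,740.56

CHF 362,740.56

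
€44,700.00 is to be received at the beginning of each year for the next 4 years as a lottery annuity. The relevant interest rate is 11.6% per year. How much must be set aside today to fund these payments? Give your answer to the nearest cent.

This is an annuity due: 4 payments of €44,700.00 at the beginning of each year.
Periodic rate r = 0.116 per year.
PV = PMT × [(1 − (1+r)^−n)/r] × (1+r) = 44,700 × [1 − (1+r)^−4] / r × (1+r) = €152,804.15

€152,804.15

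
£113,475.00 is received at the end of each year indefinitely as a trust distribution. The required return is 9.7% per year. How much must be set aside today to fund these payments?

£1,169,845.36

Periodic rate r = 0.097 per year.
Level perpetuity: PV = PMT / r = 113,475 / (0.097) = £1,169,845.36.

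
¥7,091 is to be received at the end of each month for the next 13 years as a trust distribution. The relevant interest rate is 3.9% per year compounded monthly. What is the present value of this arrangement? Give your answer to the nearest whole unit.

This is an ordinary annuity: 156 payments of ¥7,091 at the end of each month.
Periodic rate r = 0.039/12 per month; n is counted in months.
PV = PMT × [(1 − (1+r)^−n)/r] = 7,091 × [1 − (1+r)^−156] / r = ¥866,640

¥866,640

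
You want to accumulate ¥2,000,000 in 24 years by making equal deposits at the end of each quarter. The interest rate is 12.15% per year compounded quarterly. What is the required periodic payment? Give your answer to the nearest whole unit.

¥3,641

Level ordinary annuity; solve FV = PMT × [((1+r)^n − 1)/r] for PMT.
Periodic rate r = 0.1215/4 per quarter; n is counted in quarters.
With n = 96: PMT = 2,000,000 / ([((1+r)^n − 1)/r]) = ¥3,641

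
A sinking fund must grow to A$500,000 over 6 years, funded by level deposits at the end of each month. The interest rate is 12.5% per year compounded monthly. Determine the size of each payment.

A$4,697.26

Level ordinary annuity; solve FV = PMT × [((1+r)^n − 1)/r] for PMT.
Periodic rate r = 0.125/12 per month; n is counted in months.
With n = 72: PMT = 500,000 / ([((1+r)^n − 1)/r]) = A$4,697.26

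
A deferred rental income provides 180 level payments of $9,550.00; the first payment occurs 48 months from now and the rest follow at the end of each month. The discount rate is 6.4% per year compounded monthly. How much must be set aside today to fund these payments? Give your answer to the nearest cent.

Ordinary annuity of 180 payments, first payment at period 48.
Periodic rate r = 0.064/12 per month; n is counted in months.
The ordinary-annuity PV formula values the stream one period before the first payment (period 47); discount that back 47 periods:
PV₀ = 9,550 × [1 − (1+r)^−180] / r × (1+r)^−47 = $859,216.31

$859,216.31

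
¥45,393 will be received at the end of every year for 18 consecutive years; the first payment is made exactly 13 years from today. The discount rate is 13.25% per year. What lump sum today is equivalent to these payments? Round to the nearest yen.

¥68,772

Ordinary annuity of 18 payments, first payment at period 13.
Periodic rate r = 0.1325 per year.
The ordinary-annuity PV formula values the stream one period before the first payment (period 12); discount that back 12 periods:
PV₀ = 45,393 × [1 − (1+r)^−18] / r × (1+r)^−12 = ¥68,772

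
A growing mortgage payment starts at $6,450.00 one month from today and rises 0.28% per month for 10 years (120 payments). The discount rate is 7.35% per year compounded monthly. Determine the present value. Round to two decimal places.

Periodic rate r = 0.0735/12 per month; n is counted in months.
Growing ordinary annuity: PV = PMT₁ × [1 − ((1+g)/(1+r))^n] / (r − g) = 6,450 × [1 − ((1+0.0028)/(1+r))^120] / (r − 0.0028) = $635,919.70.

$635,919.70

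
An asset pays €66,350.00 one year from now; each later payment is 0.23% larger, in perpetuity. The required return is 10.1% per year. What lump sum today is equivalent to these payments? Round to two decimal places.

€672,239.11

Periodic rate r = 0.101 per year.
Growing perpetuity (Gordon): PV = PMT₁ / (r − g) = 66,350 / (r − 0.0023) = €672,239.11.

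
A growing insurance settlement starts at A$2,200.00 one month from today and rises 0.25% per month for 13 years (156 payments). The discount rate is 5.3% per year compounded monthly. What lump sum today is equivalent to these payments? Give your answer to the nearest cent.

Periodic rate r = 0.053/12 per month; n is counted in months.
Growing ordinary annuity: PV = PMT₁ × [1 − ((1+g)/(1+r))^n] / (r − g) = 2,200 × [1 − ((1+0.0025)/(1+r))^156] / (r − 0.0025) = A$295,767.35.

A$295,767.35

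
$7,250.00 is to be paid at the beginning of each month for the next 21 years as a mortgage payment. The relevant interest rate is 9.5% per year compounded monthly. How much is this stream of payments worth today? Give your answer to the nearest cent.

This is an annuity due: 252 payments of $7,250.00 at the beginning of each month.
Periodic rate r = 0.095/12 per month; n is counted in months.
PV = PMT × [(1 − (1+r)^−n)/r] × (1+r) = 7,250 × [1 − (1+r)^−252] / r × (1+r) = $796,503.40

$796,503.40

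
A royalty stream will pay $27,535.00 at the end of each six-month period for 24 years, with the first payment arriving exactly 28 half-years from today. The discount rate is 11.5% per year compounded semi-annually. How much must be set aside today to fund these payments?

$98,608.49

Ordinary annuity of 48 payments, first payment at period 28.
Periodic rate r = 0.115/2 per half-year; n is counted in half-years.
The ordinary-annuity PV formula values the stream one period before the first payment (period 27); discount that back 27 periods:
PV₀ = 27,535 × [1 − (1+r)^−48] / r × (1+r)^−27 = $98,608.49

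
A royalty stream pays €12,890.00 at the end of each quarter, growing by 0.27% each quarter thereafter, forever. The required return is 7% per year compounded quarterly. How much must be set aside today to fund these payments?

Periodic rate r = 0.07/4 per quarter.
Growing perpetuity (Gordon): PV = PMT₁ / (r − g) = 12,890 / (r − 0.0027) = €870,945.95.

€870,945.95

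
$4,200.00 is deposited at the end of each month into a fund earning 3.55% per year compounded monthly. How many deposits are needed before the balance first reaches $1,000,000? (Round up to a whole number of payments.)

Periodic rate r = 0.0355/12 per month; n is counted in months.
Ordinary annuity FV: 1,000,000 = 4,200 × [((1+r)^n − 1)/r].
(1+r)^n = 1 + 1,000,000 × r / 4,200, so n = ln(1 + 1,000,000·r/4,200) / ln(1+r) = 180.50.
Round up to a whole number of payments: n = 181.

181 payments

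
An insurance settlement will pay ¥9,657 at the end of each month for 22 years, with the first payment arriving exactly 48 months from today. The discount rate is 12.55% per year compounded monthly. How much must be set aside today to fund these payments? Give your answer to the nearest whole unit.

¥529,937

Ordinary annuity of 264 payments, first payment at period 48.
Periodic rate r = 0.1255/12 per month; n is counted in months.
The ordinary-annuity PV formula values the stream one period before the first payment (period 47); discount that back 47 periods:
PV₀ = 9,657 × [1 − (1+r)^−264] / r × (1+r)^−47 = ¥529,937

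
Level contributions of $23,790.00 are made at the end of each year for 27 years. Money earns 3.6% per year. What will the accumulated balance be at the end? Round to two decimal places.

$1,056,305.21

This is an ordinary annuity: 27 deposits of $23,790.00 at the end of each year.
Periodic rate r = 0.036 per year.
FV = PMT × [((1+r)^n − 1)/r] = 23,790 × [(1+r)^27 − 1] / r = $1,056,305.21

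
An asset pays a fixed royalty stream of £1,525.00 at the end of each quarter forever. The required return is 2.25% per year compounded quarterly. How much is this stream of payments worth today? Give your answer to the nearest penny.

Periodic rate r = 0.0225/4 per quarter.
Level perpetuity: PV = PMT / r = 1,525 / (0.0225/4) = £271,111.11.

£271,111.11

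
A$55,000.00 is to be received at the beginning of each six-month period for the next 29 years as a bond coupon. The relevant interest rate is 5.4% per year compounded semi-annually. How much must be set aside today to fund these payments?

This is an annuity due: 58 payments of A$55,000.00 at the beginning of each six-month period.
Periodic rate r = 0.054/2 per half-year; n is counted in half-years.
PV = PMT × [(1 − (1+r)^−n)/r] × (1+r) = 55,000 × [1 − (1+r)^−58] / r × (1+r) = A$1,645,884.22

A$1,645,884.22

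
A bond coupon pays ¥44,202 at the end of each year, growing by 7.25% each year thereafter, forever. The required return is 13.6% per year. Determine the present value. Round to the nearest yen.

Periodic rate r = 0.136 per year.
Growing perpetuity (Gordon): PV = PMT₁ / (r − g) = 44,202 / (r − 0.0725) = ¥696,094.

¥696,094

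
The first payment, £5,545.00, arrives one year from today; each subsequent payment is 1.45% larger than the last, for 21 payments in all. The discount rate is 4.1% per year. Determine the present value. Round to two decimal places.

Periodic rate r = 0.041 per year.
Growing ordinary annuity: PV = PMT₁ × [1 − ((1+g)/(1+r))^n] / (r − g) = 5,545 × [1 − ((1+0.0145)/(1+r))^21] / (r − 0.0145) = £87,491.23.

£87,491.23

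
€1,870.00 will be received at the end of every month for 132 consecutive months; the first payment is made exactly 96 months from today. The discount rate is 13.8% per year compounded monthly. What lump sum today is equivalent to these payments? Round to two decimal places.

€42,745.52

Ordinary annuity of 132 payments, first payment at period 96.
Periodic rate r = 0.138/12 per month; n is counted in months.
The ordinary-annuity PV formula values the stream one period before the first payment (period 95); discount that back 95 periods:
PV₀ = 1,870 × [1 − (1+r)^−132] / r × (1+r)^−95 = €42,745.52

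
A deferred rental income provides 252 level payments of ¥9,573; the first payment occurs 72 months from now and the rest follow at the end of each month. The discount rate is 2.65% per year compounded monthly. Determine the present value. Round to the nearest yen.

Ordinary annuity of 252 payments, first payment at period 72.
Periodic rate r = 0.0265/12 per month; n is counted in months.
The ordinary-annuity PV formula values the stream one period before the first payment (period 71); discount that back 71 periods:
PV₀ = 9,573 × [1 − (1+r)^−252] / r × (1+r)^−71 = ¥1,580,589

¥1,580,589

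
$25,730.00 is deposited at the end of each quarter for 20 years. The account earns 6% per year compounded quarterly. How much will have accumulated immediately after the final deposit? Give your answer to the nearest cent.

$3,929,250.23

This is an ordinary annuity: 80 deposits of $25,730.00 at the end of each quarter.
Periodic rate r = 0.06/4 per quarter; n is counted in quarters.
FV = PMT × [((1+r)^n − 1)/r] = 25,730 × [(1+r)^80 − 1] / r = $3,929,250.23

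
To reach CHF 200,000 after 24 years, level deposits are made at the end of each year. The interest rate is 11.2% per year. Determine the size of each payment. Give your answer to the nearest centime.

Level ordinary annuity; solve FV = PMT × [((1+r)^n − 1)/r] for PMT.
Periodic rate r = 0.112 per year.
With n = 24: PMT = 200,000 / ([((1+r)^n − 1)/r]) = CHF 1,901.60

CHF 1,901.60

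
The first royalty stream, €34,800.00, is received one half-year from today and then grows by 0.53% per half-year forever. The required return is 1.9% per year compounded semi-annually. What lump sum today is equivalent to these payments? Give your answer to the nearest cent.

€8,285,714.29

Periodic rate r = 0.019/2 per half-year.
Growing perpetuity (Gordon): PV = PMT₁ / (r − g) = 34,800 / (r − 0.0053) = €8,285,714.29.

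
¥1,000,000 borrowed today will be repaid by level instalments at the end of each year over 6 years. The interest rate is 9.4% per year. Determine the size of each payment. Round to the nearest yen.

Level ordinary annuity; solve PV = PMT × [(1 − (1+r)^−n)/r] for PMT.
Periodic rate r = 0.094 per year.
With n = 6: PMT = 1,000,000 / ([(1 − (1+r)^−n)/r]) = ¥225,585

¥225,585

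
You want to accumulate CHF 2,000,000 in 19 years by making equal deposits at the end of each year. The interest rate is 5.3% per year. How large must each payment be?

CHF 63,560.11

Level ordinary annuity; solve FV = PMT × [((1+r)^n − 1)/r] for PMT.
Periodic rate r = 0.053 per year.
With n = 19: PMT = 2,000,000 / ([((1+r)^n − 1)/r]) = CHF 63,560.11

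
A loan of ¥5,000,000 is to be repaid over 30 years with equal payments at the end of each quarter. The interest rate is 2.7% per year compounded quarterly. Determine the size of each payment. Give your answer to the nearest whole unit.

¥60,928

Level ordinary annuity; solve PV = PMT × [(1 − (1+r)^−n)/r] for PMT.
Periodic rate r = 0.027/4 per quarter; n is counted in quarters.
With n = 120: PMT = 5,000,000 / ([(1 − (1+r)^−n)/r]) = ¥60,928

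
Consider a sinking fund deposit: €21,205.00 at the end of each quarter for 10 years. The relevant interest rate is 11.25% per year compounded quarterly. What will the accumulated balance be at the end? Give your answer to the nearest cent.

This is an ordinary annuity: 40 deposits of €21,205.00 at the end of each quarter.
Periodic rate r = 0.1125/4 per quarter; n is counted in quarters.
FV = PMT × [((1+r)^n − 1)/r] = 21,205 × [(1+r)^40 − 1] / r = €1,532,604.07

€1,532,604.07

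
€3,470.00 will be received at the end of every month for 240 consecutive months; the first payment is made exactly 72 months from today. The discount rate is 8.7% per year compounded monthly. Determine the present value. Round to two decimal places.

Ordinary annuity of 240 payments, first payment at period 72.
Periodic rate r = 0.087/12 per month; n is counted in months.
The ordinary-annuity PV formula values the stream one period before the first payment (period 71); discount that back 71 periods:
PV₀ = 3,470 × [1 − (1+r)^−240] / r × (1+r)^−71 = €235,962.08

€235,962.08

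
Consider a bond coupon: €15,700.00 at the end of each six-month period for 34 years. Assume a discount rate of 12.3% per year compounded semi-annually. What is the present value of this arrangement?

This is an ordinary annuity: 68 payments of €15,700.00 at the end of each six-month period.
Periodic rate r = 0.123/2 per half-year; n is counted in half-years.
PV = PMT × [(1 − (1+r)^−n)/r] = 15,700 × [1 − (1+r)^−68] / r = €250,874.29

€250,874.29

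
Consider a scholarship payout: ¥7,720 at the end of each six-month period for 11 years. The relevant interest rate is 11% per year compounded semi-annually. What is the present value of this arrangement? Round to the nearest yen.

This is an ordinary annuity: 22 payments of ¥7,720 at the end of each six-month period.
Periodic rate r = 0.11/2 per half-year; n is counted in half-years.
PV = PMT × [(1 − (1+r)^−n)/r] = 7,720 × [1 − (1+r)^−22] / r = ¥97,142

¥97,142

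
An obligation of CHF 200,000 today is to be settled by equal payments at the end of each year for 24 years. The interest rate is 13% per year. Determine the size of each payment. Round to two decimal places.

CHF 27,461.65

Level ordinary annuity; solve PV = PMT × [(1 − (1+r)^−n)/r] for PMT.
Periodic rate r = 0.13 per year.
With n = 24: PMT = 200,000 / ([(1 − (1+r)^−n)/r]) = CHF 27,461.65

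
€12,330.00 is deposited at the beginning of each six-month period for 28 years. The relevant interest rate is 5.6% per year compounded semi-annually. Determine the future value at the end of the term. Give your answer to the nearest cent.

This is an annuity due: 56 deposits of €12,330.00 at the beginning of each six-month period.
Periodic rate r = 0.056/2 per half-year; n is counted in half-years.
FV = PMT × [((1+r)^n − 1)/r] × (1+r) = 12,330 × [(1+r)^56 − 1] / r × (1+r) = €1,672,575.37

€1,672,575.37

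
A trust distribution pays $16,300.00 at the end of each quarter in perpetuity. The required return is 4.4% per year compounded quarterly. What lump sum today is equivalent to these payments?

Periodic rate r = 0.044/4 per quarter.
Level perpetuity: PV = PMT / r = 16,300 / (0.044/4) = $1,481,818.18.

$1,481,818.18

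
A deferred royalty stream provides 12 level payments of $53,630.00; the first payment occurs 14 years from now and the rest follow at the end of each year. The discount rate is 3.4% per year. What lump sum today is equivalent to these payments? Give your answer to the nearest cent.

$337,541.64

Ordinary annuity of 12 payments, first payment at period 14.
Periodic rate r = 0.034 per year.
The ordinary-annuity PV formula values the stream one period before the first payment (period 13); discount that back 13 periods:
PV₀ = 53,630 × [1 − (1+r)^−12] / r × (1+r)^−13 = $337,541.64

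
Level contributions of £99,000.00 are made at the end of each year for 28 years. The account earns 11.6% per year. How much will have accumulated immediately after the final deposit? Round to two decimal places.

This is an ordinary annuity: 28 deposits of £99,000.00 at the end of each year.
Periodic rate r = 0.116 per year.
FV = PMT × [((1+r)^n − 1)/r] = 99,000 × [(1+r)^28 − 1] / r = £17,587,135.02

£17,587,135.02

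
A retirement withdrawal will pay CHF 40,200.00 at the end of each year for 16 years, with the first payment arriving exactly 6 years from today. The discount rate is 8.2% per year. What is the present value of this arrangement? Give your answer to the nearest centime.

CHF 236,901.03

Ordinary annuity of 16 payments, first payment at period 6.
Periodic rate r = 0.082 per year.
The ordinary-annuity PV formula values the stream one period before the first payment (period 5); discount that back 5 periods:
PV₀ = 40,200 × [1 − (1+r)^−16] / r × (1+r)^−5 = CHF 236,901.03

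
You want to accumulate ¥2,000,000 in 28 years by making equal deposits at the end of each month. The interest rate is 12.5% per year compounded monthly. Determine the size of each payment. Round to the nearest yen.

Level ordinary annuity; solve FV = PMT × [((1+r)^n − 1)/r] for PMT.
Periodic rate r = 0.125/12 per month; n is counted in months.
With n = 336: PMT = 2,000,000 / ([((1+r)^n − 1)/r]) = ¥661

¥661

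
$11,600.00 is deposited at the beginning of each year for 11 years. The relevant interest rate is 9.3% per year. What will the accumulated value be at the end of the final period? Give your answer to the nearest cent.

This is an annuity due: 11 deposits of $11,600.00 at the beginning of each year.
Periodic rate r = 0.093 per year.
FV = PMT × [((1+r)^n − 1)/r] × (1+r) = 11,600 × [(1+r)^11 − 1] / r × (1+r) = $226,259.79

$226,259.79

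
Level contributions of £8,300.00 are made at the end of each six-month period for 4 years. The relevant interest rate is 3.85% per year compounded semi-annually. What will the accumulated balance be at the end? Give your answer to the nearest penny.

£71,050.15

This is an ordinary annuity: 8 deposits of £8,300.00 at the end of each six-month period.
Periodic rate r = 0.0385/2 per half-year; n is counted in half-years.
FV = PMT × [((1+r)^n − 1)/r] = 8,300 × [(1+r)^8 − 1] / r = £71,050.15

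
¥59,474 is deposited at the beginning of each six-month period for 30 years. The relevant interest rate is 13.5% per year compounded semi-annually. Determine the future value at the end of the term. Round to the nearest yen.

¥46,425,165

This is an annuity due: 60 deposits of ¥59,474 at the beginning of each six-month period.
Periodic rate r = 0.135/2 per half-year; n is counted in half-years.
FV = PMT × [((1+r)^n − 1)/r] × (1+r) = 59,474 × [(1+r)^60 − 1] / r × (1+r) = ¥46,425,165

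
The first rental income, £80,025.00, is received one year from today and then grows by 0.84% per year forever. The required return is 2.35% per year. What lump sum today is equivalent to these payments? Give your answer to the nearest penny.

£5,299,668.87

Periodic rate r = 0.0235 per year.
Growing perpetuity (Gordon): PV = PMT₁ / (r − g) = 80,025 / (r − 0.0084) = £5,299,668.87.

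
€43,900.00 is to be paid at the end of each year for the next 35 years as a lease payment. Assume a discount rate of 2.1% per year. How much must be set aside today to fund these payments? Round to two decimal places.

€1,080,422.98

This is an ordinary annuity: 35 payments of €43,900.00 at the end of each year.
Periodic rate r = 0.021 per year.
PV = PMT × [(1 − (1+r)^−n)/r] = 43,900 × [1 − (1+r)^−35] / r = €1,080,422.98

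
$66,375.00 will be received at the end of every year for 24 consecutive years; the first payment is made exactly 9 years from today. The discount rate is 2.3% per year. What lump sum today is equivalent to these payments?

$1,011,887.47

Ordinary annuity of 24 payments, first payment at period 9.
Periodic rate r = 0.023 per year.
The ordinary-annuity PV formula values the stream one period before the first payment (period 8); discount that back 8 periods:
PV₀ = 66,375 × [1 − (1+r)^−24] / r × (1+r)^−8 = $1,011,887.47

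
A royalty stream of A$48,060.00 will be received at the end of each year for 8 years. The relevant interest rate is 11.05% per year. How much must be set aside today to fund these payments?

This is an ordinary annuity: 8 payments of A$48,060.00 at the end of each year.
Periodic rate r = 0.1105 per year.
PV = PMT × [(1 − (1+r)^−n)/r] = 48,060 × [1 − (1+r)^−8] / r = A$246,882.28

A$246,882.28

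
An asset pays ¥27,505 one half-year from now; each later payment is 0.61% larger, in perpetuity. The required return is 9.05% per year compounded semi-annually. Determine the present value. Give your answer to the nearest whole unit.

¥702,554

Periodic rate r = 0.0905/2 per half-year.
Growing perpetuity (Gordon): PV = PMT₁ / (r − g) = 27,505 / (r − 0.0061) = ¥702,554.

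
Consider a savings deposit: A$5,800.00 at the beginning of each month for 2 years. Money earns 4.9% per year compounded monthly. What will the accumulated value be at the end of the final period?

A$146,532.51

This is an annuity due: 24 deposits of A$5,800.00 at the beginning of each month.
Periodic rate r = 0.049/12 per month; n is counted in months.
FV = PMT × [((1+r)^n − 1)/r] × (1+r) = 5,800 × [(1+r)^24 − 1] / r × (1+r) = A$146,532.51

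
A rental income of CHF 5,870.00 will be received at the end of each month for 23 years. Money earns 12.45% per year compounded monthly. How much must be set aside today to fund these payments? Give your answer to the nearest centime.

This is an ordinary annuity: 276 payments of CHF 5,870.00 at the end of each month.
Periodic rate r = 0.1245/12 per month; n is counted in months.
PV = PMT × [(1 − (1+r)^−n)/r] = 5,870 × [1 − (1+r)^−276] / r = CHF 533,014.78

CHF 533,014.78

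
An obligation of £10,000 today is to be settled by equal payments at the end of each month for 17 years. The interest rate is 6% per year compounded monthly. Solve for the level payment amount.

Level ordinary annuity; solve PV = PMT × [(1 − (1+r)^−n)/r] for PMT.
Periodic rate r = 0.06/12 per month; n is counted in months.
With n = 204: PMT = 10,000 / ([(1 − (1+r)^−n)/r]) = £78.31

£78.31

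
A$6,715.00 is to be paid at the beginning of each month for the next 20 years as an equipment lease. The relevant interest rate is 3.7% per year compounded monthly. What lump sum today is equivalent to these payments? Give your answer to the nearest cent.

This is an annuity due: 240 payments of A$6,715.00 at the beginning of each month.
Periodic rate r = 0.037/12 per month; n is counted in months.
PV = PMT × [(1 − (1+r)^−n)/r] × (1+r) = 6,715 × [1 − (1+r)^−240] / r × (1+r) = A$1,141,084.97

A$1,141,084.97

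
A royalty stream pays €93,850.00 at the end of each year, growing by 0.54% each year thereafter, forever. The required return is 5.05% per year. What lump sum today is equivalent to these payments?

Periodic rate r = 0.0505 per year.
Growing perpetuity (Gordon): PV = PMT₁ / (r − g) = 93,850 / (r − 0.0054) = €2,080,931.26.

€2,080,931.26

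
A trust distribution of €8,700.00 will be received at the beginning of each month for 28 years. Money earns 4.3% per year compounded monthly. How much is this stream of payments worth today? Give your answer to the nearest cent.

This is an annuity due: 336 payments of €8,700.00 at the beginning of each month.
Periodic rate r = 0.043/12 per month; n is counted in months.
PV = PMT × [(1 − (1+r)^−n)/r] × (1+r) = 8,700 × [1 − (1+r)^−336] / r × (1+r) = €1,704,070.02

€1,704,070.02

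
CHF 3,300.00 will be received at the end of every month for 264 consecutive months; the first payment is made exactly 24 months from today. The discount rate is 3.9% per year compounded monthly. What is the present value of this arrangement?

Ordinary annuity of 264 payments, first payment at period 24.
Periodic rate r = 0.039/12 per month; n is counted in months.
The ordinary-annuity PV formula values the stream one period before the first payment (period 23); discount that back 23 periods:
PV₀ = 3,300 × [1 − (1+r)^−264] / r × (1+r)^−23 = CHF 542,237.93

CHF 542,237.93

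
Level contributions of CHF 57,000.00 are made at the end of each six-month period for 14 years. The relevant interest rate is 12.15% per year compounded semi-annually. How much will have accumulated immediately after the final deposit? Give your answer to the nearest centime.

CHF 3,953,810.14

This is an ordinary annuity: 28 deposits of CHF 57,000.00 at the end of each six-month period.
Periodic rate r = 0.1215/2 per half-year; n is counted in half-years.
FV = PMT × [((1+r)^n − 1)/r] = 57,000 × [(1+r)^28 − 1] / r = CHF 3,953,810.14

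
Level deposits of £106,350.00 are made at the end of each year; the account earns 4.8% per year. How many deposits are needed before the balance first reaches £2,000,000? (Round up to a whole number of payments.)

14 payments

Periodic rate r = 0.048 per year.
Ordinary annuity FV: 2,000,000 = 106,350 × [((1+r)^n − 1)/r].
(1+r)^n = 1 + 2,000,000 × r / 106,350, so n = ln(1 + 2,000,000·r/106,350) / ln(1+r) = 13.72.
Round up to a whole number of payments: n = 14.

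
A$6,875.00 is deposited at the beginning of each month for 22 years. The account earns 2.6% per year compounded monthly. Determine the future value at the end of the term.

A$2,450,824.30

This is an annuity due: 264 deposits of A$6,875.00 at the beginning of each month.
Periodic rate r = 0.026/12 per month; n is counted in months.
FV = PMT × [((1+r)^n − 1)/r] × (1+r) = 6,875 × [(1+r)^264 − 1] / r × (1+r) = A$2,450,824.30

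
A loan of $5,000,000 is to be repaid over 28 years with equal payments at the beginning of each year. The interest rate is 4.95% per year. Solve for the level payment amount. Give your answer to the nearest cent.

$318,047.83

Level annuity due; solve PV = PMT × [(1 − (1+r)^−n)/r] × (1+r) for PMT.
Periodic rate r = 0.0495 per year.
With n = 28: PMT = 5,000,000 / ([(1 − (1+r)^−n)/r] × (1+r)) = $318,047.83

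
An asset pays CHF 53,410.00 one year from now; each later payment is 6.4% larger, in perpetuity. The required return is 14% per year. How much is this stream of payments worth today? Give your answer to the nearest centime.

CHF 702,763.16

Periodic rate r = 0.14 per year.
Growing perpetuity (Gordon): PV = PMT₁ / (r − g) = 53,410 / (r − 0.064) = CHF 702,763.16.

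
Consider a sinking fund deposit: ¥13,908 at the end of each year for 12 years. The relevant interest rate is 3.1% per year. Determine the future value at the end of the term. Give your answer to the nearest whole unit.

This is an ordinary annuity: 12 deposits of ¥13,908 at the end of each year.
Periodic rate r = 0.031 per year.
FV = PMT × [((1+r)^n − 1)/r] = 13,908 × [(1+r)^12 − 1] / r = ¥198,508

¥198,508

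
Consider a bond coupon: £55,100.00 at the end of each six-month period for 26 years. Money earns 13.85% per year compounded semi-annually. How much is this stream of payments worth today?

This is an ordinary annuity: 52 payments of £55,100.00 at the end of each six-month period.
Periodic rate r = 0.1385/2 per half-year; n is counted in half-years.
PV = PMT × [(1 − (1+r)^−n)/r] = 55,100 × [1 − (1+r)^−52] / r = £771,199.20

£771,199.20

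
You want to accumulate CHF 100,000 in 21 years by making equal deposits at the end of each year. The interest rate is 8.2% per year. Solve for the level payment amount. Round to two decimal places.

CHF 1,937.04

Level ordinary annuity; solve FV = PMT × [((1+r)^n − 1)/r] for PMT.
Periodic rate r = 0.082 per year.
With n = 21: PMT = 100,000 / ([((1+r)^n − 1)/r]) = CHF 1,937.04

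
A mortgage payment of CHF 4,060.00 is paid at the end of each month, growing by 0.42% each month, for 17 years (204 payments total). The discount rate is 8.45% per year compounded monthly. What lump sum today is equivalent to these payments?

Periodic rate r = 0.0845/12 per month; n is counted in months.
Growing ordinary annuity: PV = PMT₁ × [1 − ((1+g)/(1+r))^n] / (r − g) = 4,060 × [1 − ((1+0.0042)/(1+r))^204] / (r − 0.0042) = CHF 625,953.69.

CHF 625,953.69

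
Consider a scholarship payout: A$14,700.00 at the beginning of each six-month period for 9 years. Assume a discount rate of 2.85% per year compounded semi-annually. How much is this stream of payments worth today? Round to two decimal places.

This is an annuity due: 18 payments of A$14,700.00 at the beginning of each six-month period.
Periodic rate r = 0.0285/2 per half-year; n is counted in half-years.
PV = PMT × [(1 − (1+r)^−n)/r] × (1+r) = 14,700 × [1 − (1+r)^−18] / r × (1+r) = A$235,248.44

A$235,248.44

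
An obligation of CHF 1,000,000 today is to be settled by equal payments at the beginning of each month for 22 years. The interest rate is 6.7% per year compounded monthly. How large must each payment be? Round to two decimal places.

Level annuity due; solve PV = PMT × [(1 − (1+r)^−n)/r] × (1+r) for PMT.
Periodic rate r = 0.067/12 per month; n is counted in months.
With n = 264: PMT = 1,000,000 / ([(1 − (1+r)^−n)/r] × (1+r)) = CHF 7,210.34

CHF 7,210.34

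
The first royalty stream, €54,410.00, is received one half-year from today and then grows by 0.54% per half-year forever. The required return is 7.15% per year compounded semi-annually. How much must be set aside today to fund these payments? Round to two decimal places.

€1,792,751.24

Periodic rate r = 0.0715/2 per half-year.
Growing perpetuity (Gordon): PV = PMT₁ / (r − g) = 54,410 / (r − 0.0054) = €1,792,751.24.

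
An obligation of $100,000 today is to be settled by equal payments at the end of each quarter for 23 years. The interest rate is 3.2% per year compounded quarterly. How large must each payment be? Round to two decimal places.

Level ordinary annuity; solve PV = PMT × [(1 − (1+r)^−n)/r] for PMT.
Periodic rate r = 0.032/4 per quarter; n is counted in quarters.
With n = 92: PMT = 100,000 / ([(1 − (1+r)^−n)/r]) = $1,539.74

$1,539.74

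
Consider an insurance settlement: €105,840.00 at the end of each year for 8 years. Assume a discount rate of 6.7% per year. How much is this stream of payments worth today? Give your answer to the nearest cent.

This is an ordinary annuity: 8 payments of €105,840.00 at the end of each year.
Periodic rate r = 0.067 per year.
PV = PMT × [(1 − (1+r)^−n)/r] = 105,840 × [1 − (1+r)^−8] / r = €639,416.14

€639,416.14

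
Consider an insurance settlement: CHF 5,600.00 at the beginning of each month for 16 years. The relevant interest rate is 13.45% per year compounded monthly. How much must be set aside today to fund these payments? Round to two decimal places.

This is an annuity due: 192 payments of CHF 5,600.00 at the beginning of each month.
Periodic rate r = 0.1345/12 per month; n is counted in months.
PV = PMT × [(1 − (1+r)^−n)/r] × (1+r) = 5,600 × [1 − (1+r)^−192] / r × (1+r) = CHF 445,787.44

CHF 445,787.44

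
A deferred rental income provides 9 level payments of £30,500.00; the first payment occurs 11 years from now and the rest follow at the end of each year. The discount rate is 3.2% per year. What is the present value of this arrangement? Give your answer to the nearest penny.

Ordinary annuity of 9 payments, first payment at period 11.
Periodic rate r = 0.032 per year.
The ordinary-annuity PV formula values the stream one period before the first payment (period 10); discount that back 10 periods:
PV₀ = 30,500 × [1 − (1+r)^−9] / r × (1+r)^−10 = £171,704.72

£171,704.72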